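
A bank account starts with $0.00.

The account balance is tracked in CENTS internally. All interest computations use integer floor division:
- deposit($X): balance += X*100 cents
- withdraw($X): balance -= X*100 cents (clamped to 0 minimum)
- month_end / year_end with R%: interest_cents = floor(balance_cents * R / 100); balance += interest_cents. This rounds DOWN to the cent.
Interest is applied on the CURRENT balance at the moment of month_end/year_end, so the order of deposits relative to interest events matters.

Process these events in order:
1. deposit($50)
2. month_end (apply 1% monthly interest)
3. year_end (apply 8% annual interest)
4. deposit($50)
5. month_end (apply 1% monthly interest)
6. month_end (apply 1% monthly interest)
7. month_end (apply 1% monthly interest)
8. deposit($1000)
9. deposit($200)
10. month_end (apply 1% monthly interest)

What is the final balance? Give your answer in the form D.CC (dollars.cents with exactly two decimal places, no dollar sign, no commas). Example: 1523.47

After 1 (deposit($50)): balance=$50.00 total_interest=$0.00
After 2 (month_end (apply 1% monthly interest)): balance=$50.50 total_interest=$0.50
After 3 (year_end (apply 8% annual interest)): balance=$54.54 total_interest=$4.54
After 4 (deposit($50)): balance=$104.54 total_interest=$4.54
After 5 (month_end (apply 1% monthly interest)): balance=$105.58 total_interest=$5.58
After 6 (month_end (apply 1% monthly interest)): balance=$106.63 total_interest=$6.63
After 7 (month_end (apply 1% monthly interest)): balance=$107.69 total_interest=$7.69
After 8 (deposit($1000)): balance=$1107.69 total_interest=$7.69
After 9 (deposit($200)): balance=$1307.69 total_interest=$7.69
After 10 (month_end (apply 1% monthly interest)): balance=$1320.76 total_interest=$20.76

Answer: 1320.76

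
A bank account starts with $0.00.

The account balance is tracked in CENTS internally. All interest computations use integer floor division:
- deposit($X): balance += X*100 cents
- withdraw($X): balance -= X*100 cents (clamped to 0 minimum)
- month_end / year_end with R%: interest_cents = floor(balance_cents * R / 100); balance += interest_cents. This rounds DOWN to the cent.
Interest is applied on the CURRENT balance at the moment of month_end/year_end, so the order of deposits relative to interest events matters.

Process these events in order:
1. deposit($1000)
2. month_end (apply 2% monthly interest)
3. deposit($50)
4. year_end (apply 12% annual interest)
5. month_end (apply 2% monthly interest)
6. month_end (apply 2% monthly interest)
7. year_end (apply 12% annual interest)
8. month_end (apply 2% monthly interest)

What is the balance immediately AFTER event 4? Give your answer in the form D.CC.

Answer: 1198.40

Derivation:
After 1 (deposit($1000)): balance=$1000.00 total_interest=$0.00
After 2 (month_end (apply 2% monthly interest)): balance=$1020.00 total_interest=$20.00
After 3 (deposit($50)): balance=$1070.00 total_interest=$20.00
After 4 (year_end (apply 12% annual interest)): balance=$1198.40 total_interest=$148.40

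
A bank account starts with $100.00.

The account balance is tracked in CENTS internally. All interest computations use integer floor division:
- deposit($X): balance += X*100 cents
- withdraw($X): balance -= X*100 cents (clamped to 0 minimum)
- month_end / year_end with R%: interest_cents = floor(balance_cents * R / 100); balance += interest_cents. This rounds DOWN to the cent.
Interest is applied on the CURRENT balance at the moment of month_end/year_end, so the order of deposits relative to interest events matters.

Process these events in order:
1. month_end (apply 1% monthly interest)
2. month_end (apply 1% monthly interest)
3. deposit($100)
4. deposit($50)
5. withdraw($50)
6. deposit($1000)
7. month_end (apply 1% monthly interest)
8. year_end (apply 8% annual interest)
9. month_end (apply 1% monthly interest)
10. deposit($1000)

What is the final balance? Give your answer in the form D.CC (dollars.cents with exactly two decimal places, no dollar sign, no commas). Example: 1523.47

After 1 (month_end (apply 1% monthly interest)): balance=$101.00 total_interest=$1.00
After 2 (month_end (apply 1% monthly interest)): balance=$102.01 total_interest=$2.01
After 3 (deposit($100)): balance=$202.01 total_interest=$2.01
After 4 (deposit($50)): balance=$252.01 total_interest=$2.01
After 5 (withdraw($50)): balance=$202.01 total_interest=$2.01
After 6 (deposit($1000)): balance=$1202.01 total_interest=$2.01
After 7 (month_end (apply 1% monthly interest)): balance=$1214.03 total_interest=$14.03
After 8 (year_end (apply 8% annual interest)): balance=$1311.15 total_interest=$111.15
After 9 (month_end (apply 1% monthly interest)): balance=$1324.26 total_interest=$124.26
After 10 (deposit($1000)): balance=$2324.26 total_interest=$124.26

Answer: 2324.26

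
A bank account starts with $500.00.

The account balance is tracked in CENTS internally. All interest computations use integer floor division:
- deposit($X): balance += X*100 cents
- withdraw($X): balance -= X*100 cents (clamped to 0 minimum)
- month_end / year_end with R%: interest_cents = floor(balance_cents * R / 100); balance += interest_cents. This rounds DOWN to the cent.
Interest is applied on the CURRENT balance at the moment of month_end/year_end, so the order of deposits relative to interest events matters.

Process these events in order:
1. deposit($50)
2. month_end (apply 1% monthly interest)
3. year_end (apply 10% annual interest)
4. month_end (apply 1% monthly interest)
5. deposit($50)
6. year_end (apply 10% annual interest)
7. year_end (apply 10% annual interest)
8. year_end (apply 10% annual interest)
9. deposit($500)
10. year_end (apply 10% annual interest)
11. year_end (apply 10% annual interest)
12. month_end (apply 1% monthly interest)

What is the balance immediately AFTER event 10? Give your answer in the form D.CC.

Answer: 1526.76

Derivation:
After 1 (deposit($50)): balance=$550.00 total_interest=$0.00
After 2 (month_end (apply 1% monthly interest)): balance=$555.50 total_interest=$5.50
After 3 (year_end (apply 10% annual interest)): balance=$611.05 total_interest=$61.05
After 4 (month_end (apply 1% monthly interest)): balance=$617.16 total_interest=$67.16
After 5 (deposit($50)): balance=$667.16 total_interest=$67.16
After 6 (year_end (apply 10% annual interest)): balance=$733.87 total_interest=$133.87
After 7 (year_end (apply 10% annual interest)): balance=$807.25 total_interest=$207.25
After 8 (year_end (apply 10% annual interest)): balance=$887.97 total_interest=$287.97
After 9 (deposit($500)): balance=$1387.97 total_interest=$287.97
After 10 (year_end (apply 10% annual interest)): balance=$1526.76 total_interest=$426.76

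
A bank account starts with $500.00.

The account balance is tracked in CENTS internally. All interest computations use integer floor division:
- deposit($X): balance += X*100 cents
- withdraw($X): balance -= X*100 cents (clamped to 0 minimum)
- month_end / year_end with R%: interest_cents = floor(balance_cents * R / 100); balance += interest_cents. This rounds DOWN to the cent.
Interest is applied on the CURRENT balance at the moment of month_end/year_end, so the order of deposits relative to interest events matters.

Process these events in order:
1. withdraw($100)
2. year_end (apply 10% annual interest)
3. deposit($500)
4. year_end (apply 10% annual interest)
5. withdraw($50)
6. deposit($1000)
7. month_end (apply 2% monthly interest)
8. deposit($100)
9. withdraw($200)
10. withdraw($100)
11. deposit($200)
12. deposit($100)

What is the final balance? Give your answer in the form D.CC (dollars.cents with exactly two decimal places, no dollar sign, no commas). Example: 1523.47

Answer: 2123.68

Derivation:
After 1 (withdraw($100)): balance=$400.00 total_interest=$0.00
After 2 (year_end (apply 10% annual interest)): balance=$440.00 total_interest=$40.00
After 3 (deposit($500)): balance=$940.00 total_interest=$40.00
After 4 (year_end (apply 10% annual interest)): balance=$1034.00 total_interest=$134.00
After 5 (withdraw($50)): balance=$984.00 total_interest=$134.00
After 6 (deposit($1000)): balance=$1984.00 total_interest=$134.00
After 7 (month_end (apply 2% monthly interest)): balance=$2023.68 total_interest=$173.68
After 8 (deposit($100)): balance=$2123.68 total_interest=$173.68
After 9 (withdraw($200)): balance=$1923.68 total_interest=$173.68
After 10 (withdraw($100)): balance=$1823.68 total_interest=$173.68
After 11 (deposit($200)): balance=$2023.68 total_interest=$173.68
After 12 (deposit($100)): balance=$2123.68 total_interest=$173.68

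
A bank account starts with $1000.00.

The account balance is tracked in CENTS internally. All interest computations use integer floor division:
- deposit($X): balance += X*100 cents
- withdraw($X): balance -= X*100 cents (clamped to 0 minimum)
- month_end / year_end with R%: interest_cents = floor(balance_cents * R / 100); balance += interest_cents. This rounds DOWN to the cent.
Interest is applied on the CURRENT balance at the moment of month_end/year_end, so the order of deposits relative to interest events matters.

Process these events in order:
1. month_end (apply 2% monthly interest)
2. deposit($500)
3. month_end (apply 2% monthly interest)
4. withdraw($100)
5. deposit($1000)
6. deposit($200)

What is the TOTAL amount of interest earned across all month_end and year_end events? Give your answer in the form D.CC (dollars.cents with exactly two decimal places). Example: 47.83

Answer: 50.40

Derivation:
After 1 (month_end (apply 2% monthly interest)): balance=$1020.00 total_interest=$20.00
After 2 (deposit($500)): balance=$1520.00 total_interest=$20.00
After 3 (month_end (apply 2% monthly interest)): balance=$1550.40 total_interest=$50.40
After 4 (withdraw($100)): balance=$1450.40 total_interest=$50.40
After 5 (deposit($1000)): balance=$2450.40 total_interest=$50.40
After 6 (deposit($200)): balance=$2650.40 total_interest=$50.40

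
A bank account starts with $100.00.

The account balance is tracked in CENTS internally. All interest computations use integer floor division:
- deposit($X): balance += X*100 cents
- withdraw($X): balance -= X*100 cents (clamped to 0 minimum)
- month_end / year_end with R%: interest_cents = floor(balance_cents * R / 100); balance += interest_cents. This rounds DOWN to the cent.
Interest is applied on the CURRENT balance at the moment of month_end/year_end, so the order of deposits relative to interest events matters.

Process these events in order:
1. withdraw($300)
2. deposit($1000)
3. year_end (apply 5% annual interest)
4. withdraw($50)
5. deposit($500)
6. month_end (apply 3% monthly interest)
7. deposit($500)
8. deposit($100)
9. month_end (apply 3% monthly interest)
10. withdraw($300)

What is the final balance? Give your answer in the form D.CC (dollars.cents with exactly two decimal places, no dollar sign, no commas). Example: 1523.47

After 1 (withdraw($300)): balance=$0.00 total_interest=$0.00
After 2 (deposit($1000)): balance=$1000.00 total_interest=$0.00
After 3 (year_end (apply 5% annual interest)): balance=$1050.00 total_interest=$50.00
After 4 (withdraw($50)): balance=$1000.00 total_interest=$50.00
After 5 (deposit($500)): balance=$1500.00 total_interest=$50.00
After 6 (month_end (apply 3% monthly interest)): balance=$1545.00 total_interest=$95.00
After 7 (deposit($500)): balance=$2045.00 total_interest=$95.00
After 8 (deposit($100)): balance=$2145.00 total_interest=$95.00
After 9 (month_end (apply 3% monthly interest)): balance=$2209.35 total_interest=$159.35
After 10 (withdraw($300)): balance=$1909.35 total_interest=$159.35

Answer: 1909.35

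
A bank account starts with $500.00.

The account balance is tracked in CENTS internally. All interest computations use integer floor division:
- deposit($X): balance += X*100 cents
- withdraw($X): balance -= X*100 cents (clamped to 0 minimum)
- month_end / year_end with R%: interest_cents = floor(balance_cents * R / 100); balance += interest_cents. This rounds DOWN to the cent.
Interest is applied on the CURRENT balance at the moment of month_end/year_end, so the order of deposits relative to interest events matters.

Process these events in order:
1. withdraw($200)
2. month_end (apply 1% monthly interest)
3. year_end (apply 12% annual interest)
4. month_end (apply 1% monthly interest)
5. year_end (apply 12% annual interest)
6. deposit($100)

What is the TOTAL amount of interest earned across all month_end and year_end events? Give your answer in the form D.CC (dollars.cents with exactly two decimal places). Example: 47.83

After 1 (withdraw($200)): balance=$300.00 total_interest=$0.00
After 2 (month_end (apply 1% monthly interest)): balance=$303.00 total_interest=$3.00
After 3 (year_end (apply 12% annual interest)): balance=$339.36 total_interest=$39.36
After 4 (month_end (apply 1% monthly interest)): balance=$342.75 total_interest=$42.75
After 5 (year_end (apply 12% annual interest)): balance=$383.88 total_interest=$83.88
After 6 (deposit($100)): balance=$483.88 total_interest=$83.88

Answer: 83.88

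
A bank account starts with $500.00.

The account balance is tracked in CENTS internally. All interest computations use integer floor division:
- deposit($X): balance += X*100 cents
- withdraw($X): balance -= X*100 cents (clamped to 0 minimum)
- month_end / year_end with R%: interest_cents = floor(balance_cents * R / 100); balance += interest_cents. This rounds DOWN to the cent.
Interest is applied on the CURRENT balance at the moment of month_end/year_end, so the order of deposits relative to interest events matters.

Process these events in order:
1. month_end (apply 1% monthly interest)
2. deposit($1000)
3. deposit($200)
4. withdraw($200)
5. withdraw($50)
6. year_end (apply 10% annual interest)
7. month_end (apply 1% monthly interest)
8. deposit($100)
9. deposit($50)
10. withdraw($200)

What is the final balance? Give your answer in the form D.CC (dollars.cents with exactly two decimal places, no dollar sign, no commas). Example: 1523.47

After 1 (month_end (apply 1% monthly interest)): balance=$505.00 total_interest=$5.00
After 2 (deposit($1000)): balance=$1505.00 total_interest=$5.00
After 3 (deposit($200)): balance=$1705.00 total_interest=$5.00
After 4 (withdraw($200)): balance=$1505.00 total_interest=$5.00
After 5 (withdraw($50)): balance=$1455.00 total_interest=$5.00
After 6 (year_end (apply 10% annual interest)): balance=$1600.50 total_interest=$150.50
After 7 (month_end (apply 1% monthly interest)): balance=$1616.50 total_interest=$166.50
After 8 (deposit($100)): balance=$1716.50 total_interest=$166.50
After 9 (deposit($50)): balance=$1766.50 total_interest=$166.50
After 10 (withdraw($200)): balance=$1566.50 total_interest=$166.50

Answer: 1566.50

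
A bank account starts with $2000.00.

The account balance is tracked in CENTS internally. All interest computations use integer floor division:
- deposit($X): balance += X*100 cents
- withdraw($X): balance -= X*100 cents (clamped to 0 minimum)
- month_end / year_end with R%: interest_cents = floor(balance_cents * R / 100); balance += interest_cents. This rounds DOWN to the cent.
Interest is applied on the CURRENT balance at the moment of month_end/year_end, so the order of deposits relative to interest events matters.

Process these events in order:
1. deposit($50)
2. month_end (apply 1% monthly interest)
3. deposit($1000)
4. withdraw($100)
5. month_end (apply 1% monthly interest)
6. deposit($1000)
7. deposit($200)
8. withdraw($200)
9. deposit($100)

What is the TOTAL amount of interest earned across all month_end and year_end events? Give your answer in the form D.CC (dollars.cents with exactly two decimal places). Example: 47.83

Answer: 50.20

Derivation:
After 1 (deposit($50)): balance=$2050.00 total_interest=$0.00
After 2 (month_end (apply 1% monthly interest)): balance=$2070.50 total_interest=$20.50
After 3 (deposit($1000)): balance=$3070.50 total_interest=$20.50
After 4 (withdraw($100)): balance=$2970.50 total_interest=$20.50
After 5 (month_end (apply 1% monthly interest)): balance=$3000.20 total_interest=$50.20
After 6 (deposit($1000)): balance=$4000.20 total_interest=$50.20
After 7 (deposit($200)): balance=$4200.20 total_interest=$50.20
After 8 (withdraw($200)): balance=$4000.20 total_interest=$50.20
After 9 (deposit($100)): balance=$4100.20 total_interest=$50.20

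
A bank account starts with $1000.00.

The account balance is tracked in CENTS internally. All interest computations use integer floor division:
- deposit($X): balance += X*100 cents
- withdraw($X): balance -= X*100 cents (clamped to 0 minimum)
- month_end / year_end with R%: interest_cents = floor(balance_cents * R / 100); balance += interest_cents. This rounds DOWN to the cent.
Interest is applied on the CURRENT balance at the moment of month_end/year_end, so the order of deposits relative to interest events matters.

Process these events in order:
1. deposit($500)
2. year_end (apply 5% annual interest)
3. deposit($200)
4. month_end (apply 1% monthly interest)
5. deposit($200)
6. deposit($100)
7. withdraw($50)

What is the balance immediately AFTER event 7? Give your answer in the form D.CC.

Answer: 2042.75

Derivation:
After 1 (deposit($500)): balance=$1500.00 total_interest=$0.00
After 2 (year_end (apply 5% annual interest)): balance=$1575.00 total_interest=$75.00
After 3 (deposit($200)): balance=$1775.00 total_interest=$75.00
After 4 (month_end (apply 1% monthly interest)): balance=$1792.75 total_interest=$92.75
After 5 (deposit($200)): balance=$1992.75 total_interest=$92.75
After 6 (deposit($100)): balance=$2092.75 total_interest=$92.75
After 7 (withdraw($50)): balance=$2042.75 total_interest=$92.75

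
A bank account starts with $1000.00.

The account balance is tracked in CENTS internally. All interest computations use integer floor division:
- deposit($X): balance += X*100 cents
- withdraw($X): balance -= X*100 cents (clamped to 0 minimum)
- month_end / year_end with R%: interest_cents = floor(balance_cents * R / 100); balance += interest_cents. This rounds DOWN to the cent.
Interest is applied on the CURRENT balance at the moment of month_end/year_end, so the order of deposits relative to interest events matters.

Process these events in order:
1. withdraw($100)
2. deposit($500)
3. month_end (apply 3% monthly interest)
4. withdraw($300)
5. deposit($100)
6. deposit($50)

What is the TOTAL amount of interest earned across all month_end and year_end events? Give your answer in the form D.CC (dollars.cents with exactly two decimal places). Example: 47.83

Answer: 42.00

Derivation:
After 1 (withdraw($100)): balance=$900.00 total_interest=$0.00
After 2 (deposit($500)): balance=$1400.00 total_interest=$0.00
After 3 (month_end (apply 3% monthly interest)): balance=$1442.00 total_interest=$42.00
After 4 (withdraw($300)): balance=$1142.00 total_interest=$42.00
After 5 (deposit($100)): balance=$1242.00 total_interest=$42.00
After 6 (deposit($50)): balance=$1292.00 total_interest=$42.00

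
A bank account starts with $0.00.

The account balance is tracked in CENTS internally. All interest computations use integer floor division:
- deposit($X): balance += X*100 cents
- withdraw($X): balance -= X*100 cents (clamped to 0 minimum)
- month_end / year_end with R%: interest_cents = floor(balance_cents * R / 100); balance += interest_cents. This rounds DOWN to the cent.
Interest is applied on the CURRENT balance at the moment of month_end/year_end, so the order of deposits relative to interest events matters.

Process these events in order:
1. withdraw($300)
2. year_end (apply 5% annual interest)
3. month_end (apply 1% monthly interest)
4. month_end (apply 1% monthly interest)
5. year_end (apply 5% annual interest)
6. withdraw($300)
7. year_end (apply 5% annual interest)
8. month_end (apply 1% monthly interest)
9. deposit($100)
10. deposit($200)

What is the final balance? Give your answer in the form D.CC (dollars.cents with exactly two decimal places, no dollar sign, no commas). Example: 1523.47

Answer: 300.00

Derivation:
After 1 (withdraw($300)): balance=$0.00 total_interest=$0.00
After 2 (year_end (apply 5% annual interest)): balance=$0.00 total_interest=$0.00
After 3 (month_end (apply 1% monthly interest)): balance=$0.00 total_interest=$0.00
After 4 (month_end (apply 1% monthly interest)): balance=$0.00 total_interest=$0.00
After 5 (year_end (apply 5% annual interest)): balance=$0.00 total_interest=$0.00
After 6 (withdraw($300)): balance=$0.00 total_interest=$0.00
After 7 (year_end (apply 5% annual interest)): balance=$0.00 total_interest=$0.00
After 8 (month_end (apply 1% monthly interest)): balance=$0.00 total_interest=$0.00
After 9 (deposit($100)): balance=$100.00 total_interest=$0.00
After 10 (deposit($200)): balance=$300.00 total_interest=$0.00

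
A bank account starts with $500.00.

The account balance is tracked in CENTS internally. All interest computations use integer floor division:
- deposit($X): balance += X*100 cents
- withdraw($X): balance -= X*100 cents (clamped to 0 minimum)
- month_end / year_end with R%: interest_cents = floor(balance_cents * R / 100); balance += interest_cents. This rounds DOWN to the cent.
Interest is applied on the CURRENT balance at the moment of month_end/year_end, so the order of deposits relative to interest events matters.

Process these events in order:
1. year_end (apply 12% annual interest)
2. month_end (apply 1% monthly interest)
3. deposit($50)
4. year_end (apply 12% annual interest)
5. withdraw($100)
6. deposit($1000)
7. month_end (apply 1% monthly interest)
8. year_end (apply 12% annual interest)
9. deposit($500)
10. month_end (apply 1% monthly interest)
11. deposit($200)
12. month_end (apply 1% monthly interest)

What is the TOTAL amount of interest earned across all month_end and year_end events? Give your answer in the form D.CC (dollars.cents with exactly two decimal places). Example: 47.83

Answer: 396.18

Derivation:
After 1 (year_end (apply 12% annual interest)): balance=$560.00 total_interest=$60.00
After 2 (month_end (apply 1% monthly interest)): balance=$565.60 total_interest=$65.60
After 3 (deposit($50)): balance=$615.60 total_interest=$65.60
After 4 (year_end (apply 12% annual interest)): balance=$689.47 total_interest=$139.47
After 5 (withdraw($100)): balance=$589.47 total_interest=$139.47
After 6 (deposit($1000)): balance=$1589.47 total_interest=$139.47
After 7 (month_end (apply 1% monthly interest)): balance=$1605.36 total_interest=$155.36
After 8 (year_end (apply 12% annual interest)): balance=$1798.00 total_interest=$348.00
After 9 (deposit($500)): balance=$2298.00 total_interest=$348.00
After 10 (month_end (apply 1% monthly interest)): balance=$2320.98 total_interest=$370.98
After 11 (deposit($200)): balance=$2520.98 total_interest=$370.98
After 12 (month_end (apply 1% monthly interest)): balance=$2546.18 total_interest=$396.18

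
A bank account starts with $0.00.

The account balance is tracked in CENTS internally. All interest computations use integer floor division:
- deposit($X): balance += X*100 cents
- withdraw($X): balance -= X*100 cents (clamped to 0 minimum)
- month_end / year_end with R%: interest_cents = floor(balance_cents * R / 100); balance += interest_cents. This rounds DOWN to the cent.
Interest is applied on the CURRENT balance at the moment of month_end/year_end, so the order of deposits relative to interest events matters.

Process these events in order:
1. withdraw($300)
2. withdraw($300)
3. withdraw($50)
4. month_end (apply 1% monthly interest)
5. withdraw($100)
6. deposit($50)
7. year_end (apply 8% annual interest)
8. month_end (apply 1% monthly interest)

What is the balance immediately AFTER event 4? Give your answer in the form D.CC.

Answer: 0.00

Derivation:
After 1 (withdraw($300)): balance=$0.00 total_interest=$0.00
After 2 (withdraw($300)): balance=$0.00 total_interest=$0.00
After 3 (withdraw($50)): balance=$0.00 total_interest=$0.00
After 4 (month_end (apply 1% monthly interest)): balance=$0.00 total_interest=$0.00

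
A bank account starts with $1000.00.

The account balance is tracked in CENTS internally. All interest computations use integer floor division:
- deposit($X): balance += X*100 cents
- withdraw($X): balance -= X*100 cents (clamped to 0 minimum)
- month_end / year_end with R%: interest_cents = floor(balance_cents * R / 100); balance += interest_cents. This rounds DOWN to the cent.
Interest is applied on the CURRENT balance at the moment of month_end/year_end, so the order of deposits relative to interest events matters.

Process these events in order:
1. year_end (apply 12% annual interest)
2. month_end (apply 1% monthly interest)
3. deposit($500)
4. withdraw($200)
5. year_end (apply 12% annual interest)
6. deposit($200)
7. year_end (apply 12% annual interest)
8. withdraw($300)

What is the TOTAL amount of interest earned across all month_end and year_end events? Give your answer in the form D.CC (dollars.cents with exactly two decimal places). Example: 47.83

After 1 (year_end (apply 12% annual interest)): balance=$1120.00 total_interest=$120.00
After 2 (month_end (apply 1% monthly interest)): balance=$1131.20 total_interest=$131.20
After 3 (deposit($500)): balance=$1631.20 total_interest=$131.20
After 4 (withdraw($200)): balance=$1431.20 total_interest=$131.20
After 5 (year_end (apply 12% annual interest)): balance=$1602.94 total_interest=$302.94
After 6 (deposit($200)): balance=$1802.94 total_interest=$302.94
After 7 (year_end (apply 12% annual interest)): balance=$2019.29 total_interest=$519.29
After 8 (withdraw($300)): balance=$1719.29 total_interest=$519.29

Answer: 519.29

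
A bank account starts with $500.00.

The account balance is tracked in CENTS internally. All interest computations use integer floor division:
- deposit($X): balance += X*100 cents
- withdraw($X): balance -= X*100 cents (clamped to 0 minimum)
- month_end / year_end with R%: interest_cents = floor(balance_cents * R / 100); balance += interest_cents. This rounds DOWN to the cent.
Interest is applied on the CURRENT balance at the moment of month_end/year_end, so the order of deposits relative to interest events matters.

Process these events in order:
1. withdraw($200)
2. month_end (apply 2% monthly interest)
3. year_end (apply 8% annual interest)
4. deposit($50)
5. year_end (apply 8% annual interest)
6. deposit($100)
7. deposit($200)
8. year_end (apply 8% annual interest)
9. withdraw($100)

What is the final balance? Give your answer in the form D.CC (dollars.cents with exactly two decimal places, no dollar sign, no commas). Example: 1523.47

Answer: 667.78

Derivation:
After 1 (withdraw($200)): balance=$300.00 total_interest=$0.00
After 2 (month_end (apply 2% monthly interest)): balance=$306.00 total_interest=$6.00
After 3 (year_end (apply 8% annual interest)): balance=$330.48 total_interest=$30.48
After 4 (deposit($50)): balance=$380.48 total_interest=$30.48
After 5 (year_end (apply 8% annual interest)): balance=$410.91 total_interest=$60.91
After 6 (deposit($100)): balance=$510.91 total_interest=$60.91
After 7 (deposit($200)): balance=$710.91 total_interest=$60.91
After 8 (year_end (apply 8% annual interest)): balance=$767.78 total_interest=$117.78
After 9 (withdraw($100)): balance=$667.78 total_interest=$117.78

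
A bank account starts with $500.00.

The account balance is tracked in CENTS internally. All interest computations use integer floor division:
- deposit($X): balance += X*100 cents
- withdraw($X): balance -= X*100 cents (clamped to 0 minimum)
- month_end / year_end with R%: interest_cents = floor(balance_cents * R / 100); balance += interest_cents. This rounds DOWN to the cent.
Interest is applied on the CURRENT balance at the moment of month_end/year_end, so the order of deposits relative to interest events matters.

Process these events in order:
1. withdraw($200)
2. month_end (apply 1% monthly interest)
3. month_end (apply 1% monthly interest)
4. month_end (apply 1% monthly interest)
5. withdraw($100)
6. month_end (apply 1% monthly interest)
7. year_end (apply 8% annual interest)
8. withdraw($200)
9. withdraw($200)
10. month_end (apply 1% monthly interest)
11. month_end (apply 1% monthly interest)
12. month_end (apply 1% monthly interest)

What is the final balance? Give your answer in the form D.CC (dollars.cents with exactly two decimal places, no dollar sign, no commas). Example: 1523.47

Answer: 0.00

Derivation:
After 1 (withdraw($200)): balance=$300.00 total_interest=$0.00
After 2 (month_end (apply 1% monthly interest)): balance=$303.00 total_interest=$3.00
After 3 (month_end (apply 1% monthly interest)): balance=$306.03 total_interest=$6.03
After 4 (month_end (apply 1% monthly interest)): balance=$309.09 total_interest=$9.09
After 5 (withdraw($100)): balance=$209.09 total_interest=$9.09
After 6 (month_end (apply 1% monthly interest)): balance=$211.18 total_interest=$11.18
After 7 (year_end (apply 8% annual interest)): balance=$228.07 total_interest=$28.07
After 8 (withdraw($200)): balance=$28.07 total_interest=$28.07
After 9 (withdraw($200)): balance=$0.00 total_interest=$28.07
After 10 (month_end (apply 1% monthly interest)): balance=$0.00 total_interest=$28.07
After 11 (month_end (apply 1% monthly interest)): balance=$0.00 total_interest=$28.07
After 12 (month_end (apply 1% monthly interest)): balance=$0.00 total_interest=$28.07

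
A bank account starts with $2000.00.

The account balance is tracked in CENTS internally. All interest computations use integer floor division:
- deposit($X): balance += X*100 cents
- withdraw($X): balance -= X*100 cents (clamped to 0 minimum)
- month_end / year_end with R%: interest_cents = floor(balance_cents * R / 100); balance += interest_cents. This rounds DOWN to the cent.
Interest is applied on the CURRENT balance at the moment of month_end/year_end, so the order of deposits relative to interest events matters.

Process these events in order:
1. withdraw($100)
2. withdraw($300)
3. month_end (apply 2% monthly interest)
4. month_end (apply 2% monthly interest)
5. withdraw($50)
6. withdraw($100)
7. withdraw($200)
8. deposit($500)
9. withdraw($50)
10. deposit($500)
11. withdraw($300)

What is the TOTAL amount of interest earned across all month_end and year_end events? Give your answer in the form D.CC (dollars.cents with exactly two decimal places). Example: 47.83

Answer: 64.64

Derivation:
After 1 (withdraw($100)): balance=$1900.00 total_interest=$0.00
After 2 (withdraw($300)): balance=$1600.00 total_interest=$0.00
After 3 (month_end (apply 2% monthly interest)): balance=$1632.00 total_interest=$32.00
After 4 (month_end (apply 2% monthly interest)): balance=$1664.64 total_interest=$64.64
After 5 (withdraw($50)): balance=$1614.64 total_interest=$64.64
After 6 (withdraw($100)): balance=$1514.64 total_interest=$64.64
After 7 (withdraw($200)): balance=$1314.64 total_interest=$64.64
After 8 (deposit($500)): balance=$1814.64 total_interest=$64.64
After 9 (withdraw($50)): balance=$1764.64 total_interest=$64.64
After 10 (deposit($500)): balance=$2264.64 total_interest=$64.64
After 11 (withdraw($300)): balance=$1964.64 total_interest=$64.64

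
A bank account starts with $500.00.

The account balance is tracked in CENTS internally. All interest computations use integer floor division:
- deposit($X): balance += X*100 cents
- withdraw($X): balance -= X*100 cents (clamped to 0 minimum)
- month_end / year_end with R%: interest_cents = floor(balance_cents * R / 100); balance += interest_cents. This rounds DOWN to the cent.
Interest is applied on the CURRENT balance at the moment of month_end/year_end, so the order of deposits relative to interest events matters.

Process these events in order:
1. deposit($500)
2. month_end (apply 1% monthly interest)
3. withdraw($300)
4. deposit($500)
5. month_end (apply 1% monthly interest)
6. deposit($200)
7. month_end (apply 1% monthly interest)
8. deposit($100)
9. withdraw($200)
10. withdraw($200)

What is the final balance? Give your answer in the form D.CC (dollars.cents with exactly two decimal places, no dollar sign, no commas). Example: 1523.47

After 1 (deposit($500)): balance=$1000.00 total_interest=$0.00
After 2 (month_end (apply 1% monthly interest)): balance=$1010.00 total_interest=$10.00
After 3 (withdraw($300)): balance=$710.00 total_interest=$10.00
After 4 (deposit($500)): balance=$1210.00 total_interest=$10.00
After 5 (month_end (apply 1% monthly interest)): balance=$1222.10 total_interest=$22.10
After 6 (deposit($200)): balance=$1422.10 total_interest=$22.10
After 7 (month_end (apply 1% monthly interest)): balance=$1436.32 total_interest=$36.32
After 8 (deposit($100)): balance=$1536.32 total_interest=$36.32
After 9 (withdraw($200)): balance=$1336.32 total_interest=$36.32
After 10 (withdraw($200)): balance=$1136.32 total_interest=$36.32

Answer: 1136.32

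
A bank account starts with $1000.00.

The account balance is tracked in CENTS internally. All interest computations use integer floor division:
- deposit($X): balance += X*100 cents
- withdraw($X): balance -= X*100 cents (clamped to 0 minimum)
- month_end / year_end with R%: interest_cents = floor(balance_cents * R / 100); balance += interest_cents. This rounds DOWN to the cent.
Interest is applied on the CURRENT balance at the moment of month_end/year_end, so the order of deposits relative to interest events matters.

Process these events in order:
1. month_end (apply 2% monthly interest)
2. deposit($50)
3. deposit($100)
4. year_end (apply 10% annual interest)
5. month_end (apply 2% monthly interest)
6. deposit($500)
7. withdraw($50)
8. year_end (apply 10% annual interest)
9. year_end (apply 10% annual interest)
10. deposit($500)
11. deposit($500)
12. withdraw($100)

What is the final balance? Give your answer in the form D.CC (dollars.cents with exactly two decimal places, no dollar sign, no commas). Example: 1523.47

After 1 (month_end (apply 2% monthly interest)): balance=$1020.00 total_interest=$20.00
After 2 (deposit($50)): balance=$1070.00 total_interest=$20.00
After 3 (deposit($100)): balance=$1170.00 total_interest=$20.00
After 4 (year_end (apply 10% annual interest)): balance=$1287.00 total_interest=$137.00
After 5 (month_end (apply 2% monthly interest)): balance=$1312.74 total_interest=$162.74
After 6 (deposit($500)): balance=$1812.74 total_interest=$162.74
After 7 (withdraw($50)): balance=$1762.74 total_interest=$162.74
After 8 (year_end (apply 10% annual interest)): balance=$1939.01 total_interest=$339.01
After 9 (year_end (apply 10% annual interest)): balance=$2132.91 total_interest=$532.91
After 10 (deposit($500)): balance=$2632.91 total_interest=$532.91
After 11 (deposit($500)): balance=$3132.91 total_interest=$532.91
After 12 (withdraw($100)): balance=$3032.91 total_interest=$532.91

Answer: 3032.91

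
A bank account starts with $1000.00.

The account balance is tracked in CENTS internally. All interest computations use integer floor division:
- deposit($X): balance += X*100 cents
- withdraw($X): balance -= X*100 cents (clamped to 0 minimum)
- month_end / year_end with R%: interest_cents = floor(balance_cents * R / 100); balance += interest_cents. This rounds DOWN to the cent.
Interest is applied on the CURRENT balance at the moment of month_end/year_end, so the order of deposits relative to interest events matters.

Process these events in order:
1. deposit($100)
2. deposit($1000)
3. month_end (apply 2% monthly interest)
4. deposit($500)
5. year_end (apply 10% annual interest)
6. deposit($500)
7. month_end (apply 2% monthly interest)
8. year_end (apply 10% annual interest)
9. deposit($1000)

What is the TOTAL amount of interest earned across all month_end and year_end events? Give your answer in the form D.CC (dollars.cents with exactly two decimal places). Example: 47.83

After 1 (deposit($100)): balance=$1100.00 total_interest=$0.00
After 2 (deposit($1000)): balance=$2100.00 total_interest=$0.00
After 3 (month_end (apply 2% monthly interest)): balance=$2142.00 total_interest=$42.00
After 4 (deposit($500)): balance=$2642.00 total_interest=$42.00
After 5 (year_end (apply 10% annual interest)): balance=$2906.20 total_interest=$306.20
After 6 (deposit($500)): balance=$3406.20 total_interest=$306.20
After 7 (month_end (apply 2% monthly interest)): balance=$3474.32 total_interest=$374.32
After 8 (year_end (apply 10% annual interest)): balance=$3821.75 total_interest=$721.75
After 9 (deposit($1000)): balance=$4821.75 total_interest=$721.75

Answer: 721.75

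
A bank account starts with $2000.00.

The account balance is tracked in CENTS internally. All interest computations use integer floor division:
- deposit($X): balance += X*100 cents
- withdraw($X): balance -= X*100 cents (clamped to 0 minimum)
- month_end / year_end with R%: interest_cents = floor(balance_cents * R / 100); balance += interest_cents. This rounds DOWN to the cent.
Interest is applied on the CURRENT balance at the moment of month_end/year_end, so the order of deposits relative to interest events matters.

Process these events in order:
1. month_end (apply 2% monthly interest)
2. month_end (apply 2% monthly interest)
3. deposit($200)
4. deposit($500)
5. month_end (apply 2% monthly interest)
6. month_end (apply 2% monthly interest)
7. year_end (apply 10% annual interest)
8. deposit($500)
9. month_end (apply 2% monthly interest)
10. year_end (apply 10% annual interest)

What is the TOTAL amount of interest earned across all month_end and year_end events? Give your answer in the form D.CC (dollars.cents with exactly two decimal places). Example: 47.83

After 1 (month_end (apply 2% monthly interest)): balance=$2040.00 total_interest=$40.00
After 2 (month_end (apply 2% monthly interest)): balance=$2080.80 total_interest=$80.80
After 3 (deposit($200)): balance=$2280.80 total_interest=$80.80
After 4 (deposit($500)): balance=$2780.80 total_interest=$80.80
After 5 (month_end (apply 2% monthly interest)): balance=$2836.41 total_interest=$136.41
After 6 (month_end (apply 2% monthly interest)): balance=$2893.13 total_interest=$193.13
After 7 (year_end (apply 10% annual interest)): balance=$3182.44 total_interest=$482.44
After 8 (deposit($500)): balance=$3682.44 total_interest=$482.44
After 9 (month_end (apply 2% monthly interest)): balance=$3756.08 total_interest=$556.08
After 10 (year_end (apply 10% annual interest)): balance=$4131.68 total_interest=$931.68

Answer: 931.68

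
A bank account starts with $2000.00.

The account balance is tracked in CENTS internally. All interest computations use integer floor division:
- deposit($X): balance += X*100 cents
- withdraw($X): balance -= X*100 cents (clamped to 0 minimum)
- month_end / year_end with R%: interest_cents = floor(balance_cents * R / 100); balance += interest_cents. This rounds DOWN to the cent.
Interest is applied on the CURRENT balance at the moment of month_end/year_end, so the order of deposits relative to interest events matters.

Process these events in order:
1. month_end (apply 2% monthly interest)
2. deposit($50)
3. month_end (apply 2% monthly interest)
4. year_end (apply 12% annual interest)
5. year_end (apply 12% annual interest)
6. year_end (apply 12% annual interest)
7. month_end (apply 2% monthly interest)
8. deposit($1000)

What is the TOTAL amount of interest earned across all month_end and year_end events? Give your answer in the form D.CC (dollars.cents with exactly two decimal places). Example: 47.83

Answer: 1004.91

Derivation:
After 1 (month_end (apply 2% monthly interest)): balance=$2040.00 total_interest=$40.00
After 2 (deposit($50)): balance=$2090.00 total_interest=$40.00
After 3 (month_end (apply 2% monthly interest)): balance=$2131.80 total_interest=$81.80
After 4 (year_end (apply 12% annual interest)): balance=$2387.61 total_interest=$337.61
After 5 (year_end (apply 12% annual interest)): balance=$2674.12 total_interest=$624.12
After 6 (year_end (apply 12% annual interest)): balance=$2995.01 total_interest=$945.01
After 7 (month_end (apply 2% monthly interest)): balance=$3054.91 total_interest=$1004.91
After 8 (deposit($1000)): balance=$4054.91 total_interest=$1004.91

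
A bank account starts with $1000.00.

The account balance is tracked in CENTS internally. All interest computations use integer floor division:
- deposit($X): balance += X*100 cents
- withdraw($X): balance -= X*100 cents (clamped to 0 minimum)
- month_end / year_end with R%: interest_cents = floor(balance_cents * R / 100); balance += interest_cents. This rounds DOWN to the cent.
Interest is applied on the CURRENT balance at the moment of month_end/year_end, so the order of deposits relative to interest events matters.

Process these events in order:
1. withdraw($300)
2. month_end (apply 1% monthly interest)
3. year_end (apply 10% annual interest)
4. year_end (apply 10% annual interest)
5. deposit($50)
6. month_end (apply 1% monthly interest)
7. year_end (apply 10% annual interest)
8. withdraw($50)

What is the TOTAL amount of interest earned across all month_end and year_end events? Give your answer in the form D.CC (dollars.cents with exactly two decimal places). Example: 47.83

Answer: 255.97

Derivation:
After 1 (withdraw($300)): balance=$700.00 total_interest=$0.00
After 2 (month_end (apply 1% monthly interest)): balance=$707.00 total_interest=$7.00
After 3 (year_end (apply 10% annual interest)): balance=$777.70 total_interest=$77.70
After 4 (year_end (apply 10% annual interest)): balance=$855.47 total_interest=$155.47
After 5 (deposit($50)): balance=$905.47 total_interest=$155.47
After 6 (month_end (apply 1% monthly interest)): balance=$914.52 total_interest=$164.52
After 7 (year_end (apply 10% annual interest)): balance=$1005.97 total_interest=$255.97
After 8 (withdraw($50)): balance=$955.97 total_interest=$255.97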